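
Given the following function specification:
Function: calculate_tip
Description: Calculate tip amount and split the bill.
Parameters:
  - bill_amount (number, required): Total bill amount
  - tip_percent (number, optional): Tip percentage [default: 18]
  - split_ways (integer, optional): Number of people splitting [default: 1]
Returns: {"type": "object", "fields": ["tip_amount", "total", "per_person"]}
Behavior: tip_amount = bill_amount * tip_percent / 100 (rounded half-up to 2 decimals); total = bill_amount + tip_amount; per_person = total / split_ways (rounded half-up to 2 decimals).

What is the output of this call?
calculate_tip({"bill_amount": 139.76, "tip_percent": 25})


Defaults applied: split_ways=1
tip_amount = 139.76 * 25/100 = 34.94 -> 34.94
total = 139.76 + 34.94 = 174.70
per_person = 174.70 / 1 = 174.7 -> 174.70
Output:
{"tip_amount": 34.94, "total": 174.7, "per_person": 174.7}


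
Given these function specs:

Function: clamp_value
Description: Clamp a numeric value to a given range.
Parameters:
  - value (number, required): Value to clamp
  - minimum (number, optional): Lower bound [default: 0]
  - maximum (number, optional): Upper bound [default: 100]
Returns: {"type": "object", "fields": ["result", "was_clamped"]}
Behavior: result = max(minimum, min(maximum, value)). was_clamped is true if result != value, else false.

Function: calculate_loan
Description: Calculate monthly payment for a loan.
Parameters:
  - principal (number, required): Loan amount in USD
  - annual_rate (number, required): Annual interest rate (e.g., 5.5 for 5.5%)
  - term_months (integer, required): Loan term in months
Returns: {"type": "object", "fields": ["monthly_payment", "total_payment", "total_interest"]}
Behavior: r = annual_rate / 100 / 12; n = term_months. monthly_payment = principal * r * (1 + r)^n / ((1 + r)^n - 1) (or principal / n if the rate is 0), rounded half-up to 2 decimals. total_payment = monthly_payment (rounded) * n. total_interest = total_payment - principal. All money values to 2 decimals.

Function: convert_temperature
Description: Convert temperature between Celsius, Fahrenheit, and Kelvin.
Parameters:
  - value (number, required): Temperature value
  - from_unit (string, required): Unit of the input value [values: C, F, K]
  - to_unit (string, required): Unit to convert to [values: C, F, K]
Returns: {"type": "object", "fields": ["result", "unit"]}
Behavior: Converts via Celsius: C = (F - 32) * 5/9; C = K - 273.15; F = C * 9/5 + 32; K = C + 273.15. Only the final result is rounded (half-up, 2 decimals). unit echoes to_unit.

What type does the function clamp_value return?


The clamp_value spec declares Returns: {"type": "object", "fields": ["result", "was_clamped"]}
Type:
object


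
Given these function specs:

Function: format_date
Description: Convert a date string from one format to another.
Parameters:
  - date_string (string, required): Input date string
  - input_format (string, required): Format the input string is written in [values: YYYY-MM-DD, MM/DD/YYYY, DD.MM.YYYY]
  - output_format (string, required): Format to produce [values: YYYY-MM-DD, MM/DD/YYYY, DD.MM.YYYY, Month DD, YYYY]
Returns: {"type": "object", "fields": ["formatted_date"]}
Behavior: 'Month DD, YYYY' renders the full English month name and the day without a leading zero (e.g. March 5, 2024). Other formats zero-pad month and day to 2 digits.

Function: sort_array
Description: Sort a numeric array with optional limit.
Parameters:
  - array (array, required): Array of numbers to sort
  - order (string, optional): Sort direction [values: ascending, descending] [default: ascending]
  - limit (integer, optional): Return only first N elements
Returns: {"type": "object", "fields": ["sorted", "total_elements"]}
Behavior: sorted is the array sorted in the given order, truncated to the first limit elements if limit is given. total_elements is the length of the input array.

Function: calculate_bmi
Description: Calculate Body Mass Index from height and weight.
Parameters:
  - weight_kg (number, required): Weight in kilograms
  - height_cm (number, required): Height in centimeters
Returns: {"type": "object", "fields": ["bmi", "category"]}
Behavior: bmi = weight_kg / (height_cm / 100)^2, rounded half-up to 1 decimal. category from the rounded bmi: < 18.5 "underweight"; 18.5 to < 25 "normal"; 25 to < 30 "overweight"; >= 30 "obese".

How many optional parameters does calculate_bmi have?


Parameters of calculate_bmi: weight_kg (required), height_cm (required)
Optional count:
0


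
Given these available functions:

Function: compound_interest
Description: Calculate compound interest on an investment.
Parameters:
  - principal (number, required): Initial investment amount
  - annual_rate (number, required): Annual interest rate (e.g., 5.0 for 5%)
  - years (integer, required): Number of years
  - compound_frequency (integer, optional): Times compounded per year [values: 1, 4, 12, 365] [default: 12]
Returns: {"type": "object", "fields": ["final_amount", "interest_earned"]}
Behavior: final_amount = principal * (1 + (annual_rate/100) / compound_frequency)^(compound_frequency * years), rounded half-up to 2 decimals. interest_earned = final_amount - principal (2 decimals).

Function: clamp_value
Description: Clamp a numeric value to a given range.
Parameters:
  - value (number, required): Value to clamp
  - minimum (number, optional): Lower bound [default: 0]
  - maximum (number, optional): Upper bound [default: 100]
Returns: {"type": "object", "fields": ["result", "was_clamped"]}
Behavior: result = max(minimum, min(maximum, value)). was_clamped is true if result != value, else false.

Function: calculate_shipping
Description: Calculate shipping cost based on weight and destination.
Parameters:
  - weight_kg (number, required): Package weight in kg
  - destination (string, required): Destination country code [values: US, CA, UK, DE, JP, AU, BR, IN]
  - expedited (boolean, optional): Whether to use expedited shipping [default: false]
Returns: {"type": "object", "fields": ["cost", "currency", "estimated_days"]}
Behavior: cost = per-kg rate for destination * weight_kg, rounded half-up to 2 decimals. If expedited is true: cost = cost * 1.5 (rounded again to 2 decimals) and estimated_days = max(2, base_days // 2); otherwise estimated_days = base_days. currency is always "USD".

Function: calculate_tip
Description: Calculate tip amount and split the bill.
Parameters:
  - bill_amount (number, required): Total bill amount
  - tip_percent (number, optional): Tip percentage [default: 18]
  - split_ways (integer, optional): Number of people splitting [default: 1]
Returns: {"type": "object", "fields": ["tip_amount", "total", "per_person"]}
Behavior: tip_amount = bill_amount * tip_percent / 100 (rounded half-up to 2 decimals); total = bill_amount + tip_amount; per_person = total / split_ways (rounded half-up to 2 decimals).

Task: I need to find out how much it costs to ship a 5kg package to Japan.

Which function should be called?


The task needs a function whose description is: Calculate shipping cost based on weight and destination.
calculate_shipping


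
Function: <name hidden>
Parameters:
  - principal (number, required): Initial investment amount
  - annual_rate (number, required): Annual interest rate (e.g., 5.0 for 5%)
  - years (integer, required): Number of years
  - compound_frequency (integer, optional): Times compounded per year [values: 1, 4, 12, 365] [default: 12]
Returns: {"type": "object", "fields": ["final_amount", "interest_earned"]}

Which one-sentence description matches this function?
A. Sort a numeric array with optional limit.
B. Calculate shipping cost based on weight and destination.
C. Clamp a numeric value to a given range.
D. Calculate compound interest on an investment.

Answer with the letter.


Parameters principal, annual_rate, years, compound_frequency and return ["final_amount", "interest_earned"] fit: Calculate compound interest on an investment.
D


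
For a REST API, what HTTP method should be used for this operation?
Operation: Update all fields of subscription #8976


GET = read, POST = create, PUT = update/replace, DELETE = remove
This operation is an update/replace.
PUT


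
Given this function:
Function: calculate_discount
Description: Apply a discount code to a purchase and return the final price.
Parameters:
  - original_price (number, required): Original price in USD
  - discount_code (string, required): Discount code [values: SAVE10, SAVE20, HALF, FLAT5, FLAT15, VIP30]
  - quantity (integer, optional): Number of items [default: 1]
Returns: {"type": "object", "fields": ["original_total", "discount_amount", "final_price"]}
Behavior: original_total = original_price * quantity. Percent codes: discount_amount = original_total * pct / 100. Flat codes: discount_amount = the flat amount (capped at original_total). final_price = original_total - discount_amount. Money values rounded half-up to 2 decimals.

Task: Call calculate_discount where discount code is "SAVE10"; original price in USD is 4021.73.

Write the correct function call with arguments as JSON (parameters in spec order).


Mapping each described value to its parameter name:
  'Discount code' -> discount_code = "SAVE10"
  'Original price in USD' -> original_price = 4021.73
calculate_discount({"original_price": 4021.73, "discount_code": "SAVE10"})


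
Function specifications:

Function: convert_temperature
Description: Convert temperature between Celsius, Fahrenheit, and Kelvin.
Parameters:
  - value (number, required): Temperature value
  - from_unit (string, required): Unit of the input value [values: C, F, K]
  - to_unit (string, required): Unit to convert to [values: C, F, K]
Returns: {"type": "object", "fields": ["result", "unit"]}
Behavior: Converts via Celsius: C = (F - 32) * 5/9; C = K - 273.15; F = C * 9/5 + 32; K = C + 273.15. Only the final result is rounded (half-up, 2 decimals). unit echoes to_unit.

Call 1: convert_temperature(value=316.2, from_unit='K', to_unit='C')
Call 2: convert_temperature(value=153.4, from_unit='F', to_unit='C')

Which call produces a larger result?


Call 1:
  To C: 316.2 - 273.15 = 43.05
  Target is C: 43.05
  Round to 2 decimals: 43.05
  -> 43.05 C
Call 2:
  To C: (153.4 - 32) * 5/9 = 67.444444
  Target is C: 67.444444
  Round to 2 decimals: 67.44
  -> 67.44 C
Call 2 (67.44 C)


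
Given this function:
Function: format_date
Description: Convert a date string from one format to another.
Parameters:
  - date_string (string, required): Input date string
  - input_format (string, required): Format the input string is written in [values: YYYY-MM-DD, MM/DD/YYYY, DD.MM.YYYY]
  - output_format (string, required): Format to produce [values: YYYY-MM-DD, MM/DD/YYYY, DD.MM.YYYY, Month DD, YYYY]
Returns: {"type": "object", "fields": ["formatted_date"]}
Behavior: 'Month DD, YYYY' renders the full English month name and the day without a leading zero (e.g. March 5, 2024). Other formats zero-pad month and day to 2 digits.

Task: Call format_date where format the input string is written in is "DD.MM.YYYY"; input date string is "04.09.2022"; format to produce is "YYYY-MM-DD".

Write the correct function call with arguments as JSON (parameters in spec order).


Mapping each described value to its parameter name:
  'Format the input string is written in' -> input_format = "DD.MM.YYYY"
  'Input date string' -> date_string = "04.09.2022"
  'Format to produce' -> output_format = "YYYY-MM-DD"
format_date({"date_string": "04.09.2022", "input_format": "DD.MM.YYYY", "output_format": "YYYY-MM-DD"})


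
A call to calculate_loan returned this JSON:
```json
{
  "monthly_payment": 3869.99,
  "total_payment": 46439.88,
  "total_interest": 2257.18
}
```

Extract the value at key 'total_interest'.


2257.18


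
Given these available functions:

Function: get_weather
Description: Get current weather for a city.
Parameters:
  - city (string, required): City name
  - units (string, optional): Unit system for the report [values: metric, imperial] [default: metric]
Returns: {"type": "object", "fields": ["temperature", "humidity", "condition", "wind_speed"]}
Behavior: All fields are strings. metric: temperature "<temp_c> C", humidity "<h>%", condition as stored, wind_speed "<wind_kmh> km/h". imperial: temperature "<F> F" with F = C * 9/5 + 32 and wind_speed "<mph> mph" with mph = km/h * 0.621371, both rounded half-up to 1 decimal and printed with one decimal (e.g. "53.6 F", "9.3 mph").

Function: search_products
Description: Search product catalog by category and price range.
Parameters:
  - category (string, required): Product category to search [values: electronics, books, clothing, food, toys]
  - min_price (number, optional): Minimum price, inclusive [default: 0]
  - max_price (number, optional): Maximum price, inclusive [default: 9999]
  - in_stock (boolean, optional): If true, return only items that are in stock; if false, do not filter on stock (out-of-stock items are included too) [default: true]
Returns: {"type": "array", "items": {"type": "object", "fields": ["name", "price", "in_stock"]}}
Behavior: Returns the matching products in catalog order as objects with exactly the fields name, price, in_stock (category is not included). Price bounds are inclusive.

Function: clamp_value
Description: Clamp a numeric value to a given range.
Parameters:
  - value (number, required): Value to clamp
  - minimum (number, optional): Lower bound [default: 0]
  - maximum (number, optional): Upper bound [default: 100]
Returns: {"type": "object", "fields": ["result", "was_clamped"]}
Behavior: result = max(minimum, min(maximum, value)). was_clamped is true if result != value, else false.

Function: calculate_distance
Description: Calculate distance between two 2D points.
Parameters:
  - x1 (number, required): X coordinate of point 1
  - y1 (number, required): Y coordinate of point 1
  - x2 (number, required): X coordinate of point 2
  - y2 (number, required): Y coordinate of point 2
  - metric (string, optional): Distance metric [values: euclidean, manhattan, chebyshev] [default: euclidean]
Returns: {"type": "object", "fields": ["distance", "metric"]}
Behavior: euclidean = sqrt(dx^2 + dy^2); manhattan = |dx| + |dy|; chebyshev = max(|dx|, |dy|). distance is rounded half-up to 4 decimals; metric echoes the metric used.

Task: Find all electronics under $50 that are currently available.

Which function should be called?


The task needs a function whose description is: Search product catalog by category and price range.
search_products


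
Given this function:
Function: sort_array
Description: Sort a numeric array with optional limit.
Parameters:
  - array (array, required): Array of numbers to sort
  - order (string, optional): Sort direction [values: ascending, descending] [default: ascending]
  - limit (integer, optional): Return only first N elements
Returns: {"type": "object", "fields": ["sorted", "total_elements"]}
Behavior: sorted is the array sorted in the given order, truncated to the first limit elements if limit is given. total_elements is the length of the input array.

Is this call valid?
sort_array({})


Checking required parameters...
Missing required parameter: array
Invalid - missing required parameter 'array'


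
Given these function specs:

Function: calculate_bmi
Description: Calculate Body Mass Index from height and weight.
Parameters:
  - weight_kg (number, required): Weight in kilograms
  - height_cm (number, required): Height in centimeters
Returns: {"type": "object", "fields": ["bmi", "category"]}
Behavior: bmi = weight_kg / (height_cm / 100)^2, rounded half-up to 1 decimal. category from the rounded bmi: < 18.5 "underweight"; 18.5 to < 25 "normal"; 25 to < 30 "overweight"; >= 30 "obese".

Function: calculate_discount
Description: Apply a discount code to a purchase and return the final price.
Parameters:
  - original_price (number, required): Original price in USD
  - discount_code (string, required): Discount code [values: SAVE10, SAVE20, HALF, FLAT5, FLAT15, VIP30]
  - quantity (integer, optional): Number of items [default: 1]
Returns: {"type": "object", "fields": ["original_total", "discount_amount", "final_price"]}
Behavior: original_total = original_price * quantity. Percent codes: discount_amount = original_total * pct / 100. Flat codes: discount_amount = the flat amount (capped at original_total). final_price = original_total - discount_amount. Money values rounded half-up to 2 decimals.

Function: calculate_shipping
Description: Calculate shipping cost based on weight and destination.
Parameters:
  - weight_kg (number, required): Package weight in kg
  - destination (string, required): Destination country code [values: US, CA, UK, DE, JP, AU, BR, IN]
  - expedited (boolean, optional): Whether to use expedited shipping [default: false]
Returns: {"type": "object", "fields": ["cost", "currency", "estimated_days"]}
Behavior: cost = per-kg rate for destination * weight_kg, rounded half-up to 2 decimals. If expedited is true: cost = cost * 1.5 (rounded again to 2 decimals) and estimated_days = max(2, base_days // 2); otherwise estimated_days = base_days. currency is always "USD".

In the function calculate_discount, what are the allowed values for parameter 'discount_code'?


The calculate_discount spec declares:
  - discount_code (string, required): Discount code [values: SAVE10, SAVE20, HALF, FLAT5, FLAT15, VIP30]
Allowed values:
SAVE10, SAVE20, HALF, FLAT5, FLAT15, VIP30


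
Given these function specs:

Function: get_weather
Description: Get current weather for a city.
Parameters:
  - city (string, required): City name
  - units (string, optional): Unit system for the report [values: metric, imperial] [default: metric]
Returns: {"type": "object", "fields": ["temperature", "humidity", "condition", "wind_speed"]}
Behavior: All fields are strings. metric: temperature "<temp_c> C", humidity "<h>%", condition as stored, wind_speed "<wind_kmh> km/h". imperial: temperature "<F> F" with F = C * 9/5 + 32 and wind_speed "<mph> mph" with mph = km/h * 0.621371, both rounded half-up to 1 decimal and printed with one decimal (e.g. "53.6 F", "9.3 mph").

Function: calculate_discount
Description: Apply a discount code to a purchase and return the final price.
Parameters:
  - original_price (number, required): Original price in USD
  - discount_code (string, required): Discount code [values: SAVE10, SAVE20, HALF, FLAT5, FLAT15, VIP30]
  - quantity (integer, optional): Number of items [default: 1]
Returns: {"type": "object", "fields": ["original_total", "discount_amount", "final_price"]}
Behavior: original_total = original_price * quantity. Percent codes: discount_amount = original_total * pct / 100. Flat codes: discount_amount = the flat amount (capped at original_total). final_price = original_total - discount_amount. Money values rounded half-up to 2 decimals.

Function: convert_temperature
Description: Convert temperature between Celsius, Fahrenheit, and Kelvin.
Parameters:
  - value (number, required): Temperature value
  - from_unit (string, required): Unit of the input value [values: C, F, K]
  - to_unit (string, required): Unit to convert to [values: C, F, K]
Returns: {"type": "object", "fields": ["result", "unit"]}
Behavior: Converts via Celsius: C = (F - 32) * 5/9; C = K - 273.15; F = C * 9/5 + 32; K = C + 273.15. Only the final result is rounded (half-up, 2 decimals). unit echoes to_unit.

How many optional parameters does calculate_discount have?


Parameters of calculate_discount: original_price (required), discount_code (required), quantity (optional)
Optional count:
1


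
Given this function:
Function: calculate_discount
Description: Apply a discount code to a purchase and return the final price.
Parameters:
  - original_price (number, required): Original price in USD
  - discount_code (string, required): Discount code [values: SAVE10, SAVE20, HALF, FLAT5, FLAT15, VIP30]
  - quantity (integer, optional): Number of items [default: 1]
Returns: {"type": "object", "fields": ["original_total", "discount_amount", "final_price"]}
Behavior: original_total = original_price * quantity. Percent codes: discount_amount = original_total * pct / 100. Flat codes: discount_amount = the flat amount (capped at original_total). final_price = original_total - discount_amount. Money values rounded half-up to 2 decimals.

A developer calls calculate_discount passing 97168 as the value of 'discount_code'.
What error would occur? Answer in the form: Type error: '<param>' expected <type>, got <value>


Spec: 'discount_code' is declared as string; 97168 is an integer.
Type error: 'discount_code' expected string, got 97168


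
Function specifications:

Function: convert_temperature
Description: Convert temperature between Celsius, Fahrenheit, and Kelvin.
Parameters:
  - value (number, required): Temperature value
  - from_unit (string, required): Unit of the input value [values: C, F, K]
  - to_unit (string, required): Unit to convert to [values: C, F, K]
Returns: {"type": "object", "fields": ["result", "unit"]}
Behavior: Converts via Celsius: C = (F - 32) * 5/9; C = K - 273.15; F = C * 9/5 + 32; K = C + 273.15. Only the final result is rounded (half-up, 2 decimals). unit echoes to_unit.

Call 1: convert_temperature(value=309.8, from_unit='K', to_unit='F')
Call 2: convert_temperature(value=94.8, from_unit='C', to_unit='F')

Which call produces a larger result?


Call 1:
  To C: 309.8 - 273.15 = 36.65
  To F: 36.65 * 9/5 + 32 = 97.97
  Round to 2 decimals: 97.97
  -> 97.97 F
Call 2:
  Input already in C: 94.8
  To F: 94.8 * 9/5 + 32 = 202.64
  Round to 2 decimals: 202.64
  -> 202.64 F
Call 2 (202.64 F)


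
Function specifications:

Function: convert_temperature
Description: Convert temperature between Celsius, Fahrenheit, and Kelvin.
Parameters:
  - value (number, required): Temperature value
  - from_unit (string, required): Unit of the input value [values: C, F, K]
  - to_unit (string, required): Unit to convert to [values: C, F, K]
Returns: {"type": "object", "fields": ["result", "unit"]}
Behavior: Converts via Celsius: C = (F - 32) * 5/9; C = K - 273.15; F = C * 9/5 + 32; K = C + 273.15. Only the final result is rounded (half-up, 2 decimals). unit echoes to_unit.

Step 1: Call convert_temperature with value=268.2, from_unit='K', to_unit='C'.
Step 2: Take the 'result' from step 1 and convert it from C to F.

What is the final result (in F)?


Step 1: convert_temperature(value=268.2, from_unit=K, to_unit=C)
  To C: 268.2 - 273.15 = -4.95
  Target is C: -4.95
  Round to 2 decimals: -4.95
  -> result = -4.95 C
Step 2: convert_temperature(value=-4.95, from_unit=C, to_unit=F)
  Input already in C: -4.95
  To F: -4.95 * 9/5 + 32 = 23.09
  Round to 2 decimals: 23.09
  -> result = 23.09 F
23.09 F


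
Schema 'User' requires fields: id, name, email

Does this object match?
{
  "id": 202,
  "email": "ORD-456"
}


Checking required fields...
Missing: name
Invalid - missing required field 'name'


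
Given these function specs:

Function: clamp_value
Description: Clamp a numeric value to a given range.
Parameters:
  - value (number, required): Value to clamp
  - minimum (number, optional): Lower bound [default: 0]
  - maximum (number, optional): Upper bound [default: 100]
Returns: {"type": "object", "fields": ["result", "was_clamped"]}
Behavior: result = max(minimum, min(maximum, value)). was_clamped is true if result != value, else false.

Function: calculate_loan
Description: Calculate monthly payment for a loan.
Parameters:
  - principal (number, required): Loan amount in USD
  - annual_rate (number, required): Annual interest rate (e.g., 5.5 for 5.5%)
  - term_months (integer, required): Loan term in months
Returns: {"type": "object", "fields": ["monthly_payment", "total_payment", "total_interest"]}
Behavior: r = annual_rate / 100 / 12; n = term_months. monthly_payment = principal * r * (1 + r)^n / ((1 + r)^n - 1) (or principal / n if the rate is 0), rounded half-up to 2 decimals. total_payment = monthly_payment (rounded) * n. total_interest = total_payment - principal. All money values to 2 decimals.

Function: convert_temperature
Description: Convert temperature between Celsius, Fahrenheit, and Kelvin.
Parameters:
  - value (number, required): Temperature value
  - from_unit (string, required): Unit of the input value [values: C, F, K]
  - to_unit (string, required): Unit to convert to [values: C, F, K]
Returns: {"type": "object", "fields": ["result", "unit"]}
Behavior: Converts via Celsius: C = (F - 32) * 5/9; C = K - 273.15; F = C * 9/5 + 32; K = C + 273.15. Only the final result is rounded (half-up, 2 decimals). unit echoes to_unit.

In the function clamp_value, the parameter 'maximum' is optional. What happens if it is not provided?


The clamp_value spec declares:
  - maximum (number, optional): Upper bound [default: 100]
It defaults to 100


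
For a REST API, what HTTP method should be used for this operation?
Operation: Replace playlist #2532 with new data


GET = read, POST = create, PUT = update/replace, DELETE = remove
This operation is an update/replace.
PUT


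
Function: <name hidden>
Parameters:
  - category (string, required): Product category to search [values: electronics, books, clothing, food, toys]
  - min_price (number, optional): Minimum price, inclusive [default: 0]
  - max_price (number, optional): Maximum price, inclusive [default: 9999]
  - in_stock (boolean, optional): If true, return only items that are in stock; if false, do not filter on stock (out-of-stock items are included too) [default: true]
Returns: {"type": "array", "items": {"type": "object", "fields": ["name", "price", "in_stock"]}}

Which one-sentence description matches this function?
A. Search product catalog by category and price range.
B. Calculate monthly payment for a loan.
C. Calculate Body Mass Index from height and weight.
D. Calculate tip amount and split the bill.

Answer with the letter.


Parameters category, min_price, max_price, in_stock and return "array" fit: Search product catalog by category and price range.
A


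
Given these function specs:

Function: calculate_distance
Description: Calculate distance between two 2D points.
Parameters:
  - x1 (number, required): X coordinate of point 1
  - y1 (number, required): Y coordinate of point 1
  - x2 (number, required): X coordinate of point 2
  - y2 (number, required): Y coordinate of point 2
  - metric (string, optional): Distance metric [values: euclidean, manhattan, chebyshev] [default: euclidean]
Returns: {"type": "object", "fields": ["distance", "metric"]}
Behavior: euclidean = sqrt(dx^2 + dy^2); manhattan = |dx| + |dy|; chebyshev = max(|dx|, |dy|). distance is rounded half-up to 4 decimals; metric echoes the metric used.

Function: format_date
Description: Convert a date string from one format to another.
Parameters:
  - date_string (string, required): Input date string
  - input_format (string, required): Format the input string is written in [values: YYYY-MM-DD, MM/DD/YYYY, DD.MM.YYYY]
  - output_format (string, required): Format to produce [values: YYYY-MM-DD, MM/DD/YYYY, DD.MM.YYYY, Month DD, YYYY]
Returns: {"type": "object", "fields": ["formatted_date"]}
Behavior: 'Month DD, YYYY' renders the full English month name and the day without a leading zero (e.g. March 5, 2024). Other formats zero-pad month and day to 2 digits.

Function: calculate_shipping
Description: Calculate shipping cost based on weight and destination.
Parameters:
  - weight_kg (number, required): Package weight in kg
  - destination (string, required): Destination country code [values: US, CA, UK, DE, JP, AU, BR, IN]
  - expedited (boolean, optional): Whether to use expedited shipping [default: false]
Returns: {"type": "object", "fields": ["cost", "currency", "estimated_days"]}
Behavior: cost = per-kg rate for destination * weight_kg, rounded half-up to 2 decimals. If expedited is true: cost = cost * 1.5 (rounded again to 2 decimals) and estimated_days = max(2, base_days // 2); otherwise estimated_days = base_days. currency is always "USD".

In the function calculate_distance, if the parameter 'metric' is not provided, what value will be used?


The calculate_distance spec declares:
  - metric (string, optional): Distance metric [values: euclidean, manhattan, chebyshev] [default: euclidean]
Default:
euclidean


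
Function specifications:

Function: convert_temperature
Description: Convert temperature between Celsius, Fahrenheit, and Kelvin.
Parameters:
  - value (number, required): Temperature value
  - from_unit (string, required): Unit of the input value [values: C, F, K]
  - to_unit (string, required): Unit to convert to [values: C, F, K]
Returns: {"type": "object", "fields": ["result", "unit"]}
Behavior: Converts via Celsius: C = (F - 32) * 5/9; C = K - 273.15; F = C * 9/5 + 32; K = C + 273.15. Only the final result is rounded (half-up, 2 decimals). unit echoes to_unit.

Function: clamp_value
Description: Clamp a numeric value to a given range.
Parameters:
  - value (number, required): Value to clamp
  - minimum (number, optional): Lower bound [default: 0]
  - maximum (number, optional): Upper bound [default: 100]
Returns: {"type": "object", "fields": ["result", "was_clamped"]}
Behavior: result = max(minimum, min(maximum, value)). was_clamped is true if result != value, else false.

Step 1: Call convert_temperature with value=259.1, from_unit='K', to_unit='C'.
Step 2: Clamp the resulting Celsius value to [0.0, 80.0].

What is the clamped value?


Step 1: convert_temperature(value=259.1, from_unit=K, to_unit=C)
  To C: 259.1 - 273.15 = -14.05
  Target is C: -14.05
  Round to 2 decimals: -14.05
  -> result = -14.05 C
Step 2: clamp_value(value=-14.05, minimum=0.0, maximum=80.0)
  result = max(0.0, min(80.0, -14.05)) = max(0.0, -14.05) = 0.0
  was_clamped = (0.0 != -14.05) = true
  -> result = 0.0
0.0


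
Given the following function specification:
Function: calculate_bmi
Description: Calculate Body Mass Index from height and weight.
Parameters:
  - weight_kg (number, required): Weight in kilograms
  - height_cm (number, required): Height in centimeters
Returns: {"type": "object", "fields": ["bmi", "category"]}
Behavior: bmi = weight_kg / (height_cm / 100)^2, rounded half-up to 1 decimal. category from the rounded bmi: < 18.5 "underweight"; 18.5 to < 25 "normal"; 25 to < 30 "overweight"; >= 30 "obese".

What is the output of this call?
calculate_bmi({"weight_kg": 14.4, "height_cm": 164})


height_m = 164 / 100 = 1.64
bmi = 14.4 / 1.64^2 = 14.4 / 2.6896 = 5.353956 -> 5.4
5.4 < 18.5 -> underweight
Output:
{"bmi": 5.4, "category": "underweight"}


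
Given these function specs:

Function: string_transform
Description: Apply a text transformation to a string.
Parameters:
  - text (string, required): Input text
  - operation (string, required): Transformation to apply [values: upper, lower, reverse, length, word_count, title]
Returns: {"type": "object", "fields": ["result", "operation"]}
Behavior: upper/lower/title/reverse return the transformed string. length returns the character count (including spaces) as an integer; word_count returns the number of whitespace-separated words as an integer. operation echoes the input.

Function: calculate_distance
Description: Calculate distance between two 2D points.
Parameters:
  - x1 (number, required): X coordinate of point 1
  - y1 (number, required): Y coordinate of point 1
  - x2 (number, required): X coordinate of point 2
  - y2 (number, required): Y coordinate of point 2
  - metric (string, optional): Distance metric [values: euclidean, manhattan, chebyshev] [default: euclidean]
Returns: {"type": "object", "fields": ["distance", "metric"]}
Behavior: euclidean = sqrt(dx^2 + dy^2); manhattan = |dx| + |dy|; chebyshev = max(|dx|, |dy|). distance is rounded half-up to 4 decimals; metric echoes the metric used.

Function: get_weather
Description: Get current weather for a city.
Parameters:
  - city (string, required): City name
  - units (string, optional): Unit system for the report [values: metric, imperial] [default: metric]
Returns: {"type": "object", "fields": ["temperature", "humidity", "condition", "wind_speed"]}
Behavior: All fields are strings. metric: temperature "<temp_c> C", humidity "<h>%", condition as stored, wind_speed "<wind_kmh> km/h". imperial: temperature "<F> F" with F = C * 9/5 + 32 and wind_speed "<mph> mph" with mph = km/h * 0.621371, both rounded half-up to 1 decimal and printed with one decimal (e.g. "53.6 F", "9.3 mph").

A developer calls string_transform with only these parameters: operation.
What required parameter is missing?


Required parameters: text, operation
Provided: operation
Missing: text
text


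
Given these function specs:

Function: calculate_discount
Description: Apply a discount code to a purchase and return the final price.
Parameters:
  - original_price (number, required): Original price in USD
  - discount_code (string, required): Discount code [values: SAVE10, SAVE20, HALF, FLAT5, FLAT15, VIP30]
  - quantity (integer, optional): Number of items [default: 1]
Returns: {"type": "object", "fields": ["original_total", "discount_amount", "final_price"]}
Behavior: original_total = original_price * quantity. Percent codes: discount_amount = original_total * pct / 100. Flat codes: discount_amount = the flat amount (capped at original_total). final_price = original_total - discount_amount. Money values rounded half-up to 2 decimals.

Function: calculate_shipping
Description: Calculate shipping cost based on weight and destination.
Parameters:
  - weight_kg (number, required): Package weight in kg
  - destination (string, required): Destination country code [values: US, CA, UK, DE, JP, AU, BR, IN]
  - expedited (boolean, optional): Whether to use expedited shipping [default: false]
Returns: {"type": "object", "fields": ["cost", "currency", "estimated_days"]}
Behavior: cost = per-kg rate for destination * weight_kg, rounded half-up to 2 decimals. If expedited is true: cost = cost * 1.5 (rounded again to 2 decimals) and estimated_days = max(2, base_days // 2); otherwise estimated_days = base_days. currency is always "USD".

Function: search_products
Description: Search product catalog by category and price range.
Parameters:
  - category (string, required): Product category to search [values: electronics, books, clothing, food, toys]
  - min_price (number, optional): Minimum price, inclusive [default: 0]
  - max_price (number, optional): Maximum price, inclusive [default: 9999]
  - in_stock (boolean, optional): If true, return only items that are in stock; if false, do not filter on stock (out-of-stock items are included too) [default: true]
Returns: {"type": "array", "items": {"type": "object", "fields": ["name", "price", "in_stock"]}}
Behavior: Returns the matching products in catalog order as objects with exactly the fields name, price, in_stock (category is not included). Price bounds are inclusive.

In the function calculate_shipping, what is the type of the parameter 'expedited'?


The calculate_shipping spec declares:
  - expedited (boolean, optional): Whether to use expedited shipping [default: false]
Type:
boolean


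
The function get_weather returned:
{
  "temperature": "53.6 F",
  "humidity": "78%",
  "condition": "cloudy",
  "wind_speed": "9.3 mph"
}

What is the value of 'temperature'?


53.6 F


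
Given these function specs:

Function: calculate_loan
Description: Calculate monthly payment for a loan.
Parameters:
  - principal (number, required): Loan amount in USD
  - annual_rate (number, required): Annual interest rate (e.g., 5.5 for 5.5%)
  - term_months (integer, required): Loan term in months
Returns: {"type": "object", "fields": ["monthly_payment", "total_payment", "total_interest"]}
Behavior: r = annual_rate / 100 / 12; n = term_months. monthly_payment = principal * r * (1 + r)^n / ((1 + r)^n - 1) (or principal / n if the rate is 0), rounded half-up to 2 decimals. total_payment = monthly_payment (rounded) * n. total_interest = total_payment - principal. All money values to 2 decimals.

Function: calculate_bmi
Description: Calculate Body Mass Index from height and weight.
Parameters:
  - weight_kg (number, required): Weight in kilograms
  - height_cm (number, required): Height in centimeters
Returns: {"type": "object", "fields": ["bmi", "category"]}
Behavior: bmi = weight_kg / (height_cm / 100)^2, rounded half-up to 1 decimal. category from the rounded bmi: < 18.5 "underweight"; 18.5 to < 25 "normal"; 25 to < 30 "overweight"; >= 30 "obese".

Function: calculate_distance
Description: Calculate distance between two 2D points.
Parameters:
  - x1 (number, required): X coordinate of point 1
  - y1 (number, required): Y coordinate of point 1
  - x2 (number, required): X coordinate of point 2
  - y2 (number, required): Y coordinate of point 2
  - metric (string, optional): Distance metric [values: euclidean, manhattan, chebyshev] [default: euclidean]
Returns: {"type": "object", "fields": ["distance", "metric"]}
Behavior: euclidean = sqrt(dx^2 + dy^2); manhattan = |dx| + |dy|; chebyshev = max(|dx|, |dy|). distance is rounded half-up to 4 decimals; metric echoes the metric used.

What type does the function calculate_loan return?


The calculate_loan spec declares Returns: {"type": "object", "fields": ["monthly_payment", "total_payment", "total_interest"]}
Type:
object


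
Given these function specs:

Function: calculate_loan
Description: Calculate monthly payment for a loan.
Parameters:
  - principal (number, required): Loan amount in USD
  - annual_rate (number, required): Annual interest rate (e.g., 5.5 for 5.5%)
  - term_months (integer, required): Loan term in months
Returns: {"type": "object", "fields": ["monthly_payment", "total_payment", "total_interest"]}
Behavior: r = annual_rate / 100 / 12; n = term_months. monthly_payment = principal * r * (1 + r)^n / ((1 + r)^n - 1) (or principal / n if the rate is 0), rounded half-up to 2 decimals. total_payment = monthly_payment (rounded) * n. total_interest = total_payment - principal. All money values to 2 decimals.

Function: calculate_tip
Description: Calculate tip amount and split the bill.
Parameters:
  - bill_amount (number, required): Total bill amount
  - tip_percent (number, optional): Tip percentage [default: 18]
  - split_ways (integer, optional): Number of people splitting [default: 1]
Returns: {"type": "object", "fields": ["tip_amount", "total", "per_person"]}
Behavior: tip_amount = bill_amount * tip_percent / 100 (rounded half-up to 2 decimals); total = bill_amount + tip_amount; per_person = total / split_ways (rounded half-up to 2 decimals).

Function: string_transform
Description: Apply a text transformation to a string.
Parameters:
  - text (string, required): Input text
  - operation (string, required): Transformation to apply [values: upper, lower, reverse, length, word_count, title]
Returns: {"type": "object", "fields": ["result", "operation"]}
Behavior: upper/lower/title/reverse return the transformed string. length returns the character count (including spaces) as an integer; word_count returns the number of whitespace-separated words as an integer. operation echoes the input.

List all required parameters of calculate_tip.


Parameters of calculate_tip and their required/optional flag:
  bill_amount: required
  tip_percent: optional
  split_ways: optional
bill_amount


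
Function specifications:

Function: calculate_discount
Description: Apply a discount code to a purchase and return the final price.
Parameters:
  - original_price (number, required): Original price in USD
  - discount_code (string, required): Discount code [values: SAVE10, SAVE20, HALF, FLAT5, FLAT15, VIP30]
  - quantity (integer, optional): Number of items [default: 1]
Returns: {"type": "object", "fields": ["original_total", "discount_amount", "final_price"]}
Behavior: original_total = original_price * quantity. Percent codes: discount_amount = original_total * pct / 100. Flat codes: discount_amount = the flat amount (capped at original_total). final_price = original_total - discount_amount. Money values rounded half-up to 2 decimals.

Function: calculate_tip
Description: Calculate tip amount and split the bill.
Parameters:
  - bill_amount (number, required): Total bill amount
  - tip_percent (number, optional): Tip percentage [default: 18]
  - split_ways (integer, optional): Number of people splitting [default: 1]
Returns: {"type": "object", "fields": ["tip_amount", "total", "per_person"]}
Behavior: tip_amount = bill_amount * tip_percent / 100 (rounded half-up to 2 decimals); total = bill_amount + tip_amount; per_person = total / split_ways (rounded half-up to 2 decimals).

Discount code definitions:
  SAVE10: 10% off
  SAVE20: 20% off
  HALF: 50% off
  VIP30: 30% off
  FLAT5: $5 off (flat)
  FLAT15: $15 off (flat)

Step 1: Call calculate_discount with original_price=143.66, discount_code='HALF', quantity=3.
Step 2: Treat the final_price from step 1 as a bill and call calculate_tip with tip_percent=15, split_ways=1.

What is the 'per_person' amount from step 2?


Step 1: calculate_discount(original_price=143.66, discount_code=HALF, quantity=3)
  original_total = 143.66 * 3 = 430.98
  HALF = 50% off: discount_amount = 430.98 * 50/100 = 215.49 -> 215.49
  final_price = 430.98 - 215.49 = 215.49
  -> final_price = 215.49
Step 2: calculate_tip(bill_amount=215.49, tip_percent=15, split_ways=1)
  tip_amount = 215.49 * 15/100 = 32.3235 -> 32.32
  total = 215.49 + 32.32 = 247.81
  per_person = 247.81 / 1 = 247.81 -> 247.81
  -> per_person = 247.81
$247.81
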